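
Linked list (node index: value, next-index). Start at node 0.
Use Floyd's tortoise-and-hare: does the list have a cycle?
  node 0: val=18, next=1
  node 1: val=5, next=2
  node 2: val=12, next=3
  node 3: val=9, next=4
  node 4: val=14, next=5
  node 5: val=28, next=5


Floyd's tortoise (slow, +1) and hare (fast, +2):
  init: slow=0, fast=0
  step 1: slow=1, fast=2
  step 2: slow=2, fast=4
  step 3: slow=3, fast=5
  step 4: slow=4, fast=5
  step 5: slow=5, fast=5
  slow == fast at node 5: cycle detected

Cycle: yes


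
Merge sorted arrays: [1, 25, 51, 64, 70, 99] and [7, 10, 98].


Take 1 from A
Take 7 from B
Take 10 from B
Take 25 from A
Take 51 from A
Take 64 from A
Take 70 from A
Take 98 from B

Merged: [1, 7, 10, 25, 51, 64, 70, 98, 99]


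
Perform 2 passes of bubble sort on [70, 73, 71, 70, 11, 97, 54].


Initial: [70, 73, 71, 70, 11, 97, 54]
Pass 1: [70, 71, 70, 11, 73, 54, 97] (4 swaps)
Pass 2: [70, 70, 11, 71, 54, 73, 97] (3 swaps)

After 2 passes: [70, 70, 11, 71, 54, 73, 97]


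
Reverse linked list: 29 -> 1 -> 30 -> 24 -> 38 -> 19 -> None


Step 1: curr=29, set curr.next=prev(None) | reversed so far: 29
Step 2: curr=1, set curr.next=prev(29) | reversed so far: 1 -> 29
Step 3: curr=30, set curr.next=prev(1) | reversed so far: 30 -> 1 -> 29
Step 4: curr=24, set curr.next=prev(30) | reversed so far: 24 -> 30 -> 1 -> 29
Step 5: curr=38, set curr.next=prev(24) | reversed so far: 38 -> 24 -> 30 -> 1 -> 29
Step 6: curr=19, set curr.next=prev(38) | reversed so far: 19 -> 38 -> 24 -> 30 -> 1 -> 29

19 -> 38 -> 24 -> 30 -> 1 -> 29 -> None


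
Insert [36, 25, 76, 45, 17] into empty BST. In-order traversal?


Insert 36: root
Insert 25: L from 36
Insert 76: R from 36
Insert 45: R from 36 -> L from 76
Insert 17: L from 36 -> L from 25

In-order: [17, 25, 36, 45, 76]


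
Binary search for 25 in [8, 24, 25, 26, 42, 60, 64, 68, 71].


Step 1: lo=0, hi=8, mid=4, val=42
Step 2: lo=0, hi=3, mid=1, val=24
Step 3: lo=2, hi=3, mid=2, val=25

Found at index 2


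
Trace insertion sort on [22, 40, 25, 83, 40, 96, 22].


Initial: [22, 40, 25, 83, 40, 96, 22]
Insert 40: [22, 40, 25, 83, 40, 96, 22]
Insert 25: [22, 25, 40, 83, 40, 96, 22]
Insert 83: [22, 25, 40, 83, 40, 96, 22]
Insert 40: [22, 25, 40, 40, 83, 96, 22]
Insert 96: [22, 25, 40, 40, 83, 96, 22]
Insert 22: [22, 22, 25, 40, 40, 83, 96]

Sorted: [22, 22, 25, 40, 40, 83, 96]


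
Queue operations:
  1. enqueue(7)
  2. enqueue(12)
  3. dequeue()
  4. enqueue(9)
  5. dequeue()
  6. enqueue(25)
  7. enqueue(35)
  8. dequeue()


enqueue(7) -> [7]
enqueue(12) -> [7, 12]
dequeue()->7, [12]
enqueue(9) -> [12, 9]
dequeue()->12, [9]
enqueue(25) -> [9, 25]
enqueue(35) -> [9, 25, 35]
dequeue()->9, [25, 35]

Final queue: [25, 35]


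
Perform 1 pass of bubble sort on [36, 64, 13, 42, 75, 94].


Initial: [36, 64, 13, 42, 75, 94]
Pass 1: [36, 13, 42, 64, 75, 94] (2 swaps)

After 1 pass: [36, 13, 42, 64, 75, 94]


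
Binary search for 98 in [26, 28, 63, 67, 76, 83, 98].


Step 1: lo=0, hi=6, mid=3, val=67
Step 2: lo=4, hi=6, mid=5, val=83
Step 3: lo=6, hi=6, mid=6, val=98

Found at index 6


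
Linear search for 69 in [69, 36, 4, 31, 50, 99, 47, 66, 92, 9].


i=0: 69==69 found!

Found at 0, 1 comps


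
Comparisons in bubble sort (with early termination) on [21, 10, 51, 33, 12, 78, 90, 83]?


Algorithm: bubble sort (with early termination)
Input: [21, 10, 51, 33, 12, 78, 90, 83]
Sorted: [10, 12, 21, 33, 51, 78, 83, 90]

22


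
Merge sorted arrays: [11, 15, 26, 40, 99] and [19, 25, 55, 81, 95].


Take 11 from A
Take 15 from A
Take 19 from B
Take 25 from B
Take 26 from A
Take 40 from A
Take 55 from B
Take 81 from B
Take 95 from B

Merged: [11, 15, 19, 25, 26, 40, 55, 81, 95, 99]


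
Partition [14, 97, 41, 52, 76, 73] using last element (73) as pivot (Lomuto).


Pivot: 73
  14 <= 73: advance i (no swap)
  41 <= 73: swap -> [14, 41, 97, 52, 76, 73]
  52 <= 73: swap -> [14, 41, 52, 97, 76, 73]
Place pivot at 3: [14, 41, 52, 73, 76, 97]

Partitioned: [14, 41, 52, 73, 76, 97]


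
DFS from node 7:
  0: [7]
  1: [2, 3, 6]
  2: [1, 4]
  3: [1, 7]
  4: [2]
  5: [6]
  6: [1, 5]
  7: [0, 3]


Visit 7, push [3, 0]
Visit 0, push []
Visit 3, push [1]
Visit 1, push [6, 2]
Visit 2, push [4]
Visit 4, push []
Visit 6, push [5]
Visit 5, push []

DFS order: [7, 0, 3, 1, 2, 4, 6, 5]


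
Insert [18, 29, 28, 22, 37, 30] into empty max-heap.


Insert 18: [18]
Insert 29: [29, 18]
Insert 28: [29, 18, 28]
Insert 22: [29, 22, 28, 18]
Insert 37: [37, 29, 28, 18, 22]
Insert 30: [37, 29, 30, 18, 22, 28]

Final heap: [37, 29, 30, 18, 22, 28]


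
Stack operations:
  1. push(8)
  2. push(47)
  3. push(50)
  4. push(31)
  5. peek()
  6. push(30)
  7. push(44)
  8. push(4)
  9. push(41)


push(8) -> [8]
push(47) -> [8, 47]
push(50) -> [8, 47, 50]
push(31) -> [8, 47, 50, 31]
peek()->31
push(30) -> [8, 47, 50, 31, 30]
push(44) -> [8, 47, 50, 31, 30, 44]
push(4) -> [8, 47, 50, 31, 30, 44, 4]
push(41) -> [8, 47, 50, 31, 30, 44, 4, 41]

Final stack: [8, 47, 50, 31, 30, 44, 4, 41]


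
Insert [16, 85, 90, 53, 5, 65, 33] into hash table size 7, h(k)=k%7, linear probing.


Insert 16: h=2 -> slot 2
Insert 85: h=1 -> slot 1
Insert 90: h=6 -> slot 6
Insert 53: h=4 -> slot 4
Insert 5: h=5 -> slot 5
Insert 65: h=2, 1 probes -> slot 3
Insert 33: h=5, 2 probes -> slot 0

Table: [33, 85, 16, 65, 53, 5, 90]


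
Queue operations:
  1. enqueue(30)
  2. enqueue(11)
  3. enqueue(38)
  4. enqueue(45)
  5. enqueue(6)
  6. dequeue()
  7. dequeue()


enqueue(30) -> [30]
enqueue(11) -> [30, 11]
enqueue(38) -> [30, 11, 38]
enqueue(45) -> [30, 11, 38, 45]
enqueue(6) -> [30, 11, 38, 45, 6]
dequeue()->30, [11, 38, 45, 6]
dequeue()->11, [38, 45, 6]

Final queue: [38, 45, 6]


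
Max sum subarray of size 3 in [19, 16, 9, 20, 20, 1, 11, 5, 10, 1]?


[0:3]: 44
[1:4]: 45
[2:5]: 49
[3:6]: 41
[4:7]: 32
[5:8]: 17
[6:9]: 26
[7:10]: 16

Max: 49 at [2:5]


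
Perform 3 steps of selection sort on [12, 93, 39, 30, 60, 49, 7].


Initial: [12, 93, 39, 30, 60, 49, 7]
Step 1: min=7 at 6
  Swap: [7, 93, 39, 30, 60, 49, 12]
Step 2: min=12 at 6
  Swap: [7, 12, 39, 30, 60, 49, 93]
Step 3: min=30 at 3
  Swap: [7, 12, 30, 39, 60, 49, 93]

After 3 steps: [7, 12, 30, 39, 60, 49, 93]


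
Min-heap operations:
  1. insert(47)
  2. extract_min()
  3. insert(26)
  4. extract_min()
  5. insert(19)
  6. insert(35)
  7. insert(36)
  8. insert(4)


insert(47) -> [47]
extract_min()->47, []
insert(26) -> [26]
extract_min()->26, []
insert(19) -> [19]
insert(35) -> [19, 35]
insert(36) -> [19, 35, 36]
insert(4) -> [4, 19, 36, 35]

Final heap: [4, 19, 36, 35]


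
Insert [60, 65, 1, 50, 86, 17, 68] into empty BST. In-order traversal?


Insert 60: root
Insert 65: R from 60
Insert 1: L from 60
Insert 50: L from 60 -> R from 1
Insert 86: R from 60 -> R from 65
Insert 17: L from 60 -> R from 1 -> L from 50
Insert 68: R from 60 -> R from 65 -> L from 86

In-order: [1, 17, 50, 60, 65, 68, 86]


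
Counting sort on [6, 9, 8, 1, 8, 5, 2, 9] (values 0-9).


Input: [6, 9, 8, 1, 8, 5, 2, 9]
Counts: [0, 1, 1, 0, 0, 1, 1, 0, 2, 2]

Sorted: [1, 2, 5, 6, 8, 8, 9, 9]


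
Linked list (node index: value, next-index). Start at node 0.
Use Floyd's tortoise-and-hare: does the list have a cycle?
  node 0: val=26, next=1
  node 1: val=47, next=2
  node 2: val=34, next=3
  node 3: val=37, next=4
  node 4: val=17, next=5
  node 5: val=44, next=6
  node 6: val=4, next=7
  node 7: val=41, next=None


Floyd's tortoise (slow, +1) and hare (fast, +2):
  init: slow=0, fast=0
  step 1: slow=1, fast=2
  step 2: slow=2, fast=4
  step 3: slow=3, fast=6
  step 4: fast 6->7->None, no cycle

Cycle: no


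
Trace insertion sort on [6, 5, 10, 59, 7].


Initial: [6, 5, 10, 59, 7]
Insert 5: [5, 6, 10, 59, 7]
Insert 10: [5, 6, 10, 59, 7]
Insert 59: [5, 6, 10, 59, 7]
Insert 7: [5, 6, 7, 10, 59]

Sorted: [5, 6, 7, 10, 59]


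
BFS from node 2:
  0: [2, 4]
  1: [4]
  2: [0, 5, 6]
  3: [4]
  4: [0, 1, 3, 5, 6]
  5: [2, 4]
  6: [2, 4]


Visit 2, enqueue [0, 5, 6]
Visit 0, enqueue [4]
Visit 5, enqueue []
Visit 6, enqueue []
Visit 4, enqueue [1, 3]
Visit 1, enqueue []
Visit 3, enqueue []

BFS order: [2, 0, 5, 6, 4, 1, 3]


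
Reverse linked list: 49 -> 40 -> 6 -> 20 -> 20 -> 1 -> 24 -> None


Step 1: curr=49, set curr.next=prev(None) | reversed so far: 49
Step 2: curr=40, set curr.next=prev(49) | reversed so far: 40 -> 49
Step 3: curr=6, set curr.next=prev(40) | reversed so far: 6 -> 40 -> 49
Step 4: curr=20, set curr.next=prev(6) | reversed so far: 20 -> 6 -> 40 -> 49
Step 5: curr=20, set curr.next=prev(20) | reversed so far: 20 -> 20 -> 6 -> 40 -> 49
Step 6: curr=1, set curr.next=prev(20) | reversed so far: 1 -> 20 -> 20 -> 6 -> 40 -> 49
Step 7: curr=24, set curr.next=prev(1) | reversed so far: 24 -> 1 -> 20 -> 20 -> 6 -> 40 -> 49

24 -> 1 -> 20 -> 20 -> 6 -> 40 -> 49 -> None


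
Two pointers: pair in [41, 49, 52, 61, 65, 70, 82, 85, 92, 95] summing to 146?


lo=0(41)+hi=9(95)=136
lo=1(49)+hi=9(95)=144
lo=2(52)+hi=9(95)=147
lo=2(52)+hi=8(92)=144
lo=3(61)+hi=8(92)=153
lo=3(61)+hi=7(85)=146

Yes: 61+85=146


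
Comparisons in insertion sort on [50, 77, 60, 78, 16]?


Algorithm: insertion sort
Input: [50, 77, 60, 78, 16]
Sorted: [16, 50, 60, 77, 78]

8


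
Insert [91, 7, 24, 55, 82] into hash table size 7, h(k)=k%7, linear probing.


Insert 91: h=0 -> slot 0
Insert 7: h=0, 1 probes -> slot 1
Insert 24: h=3 -> slot 3
Insert 55: h=6 -> slot 6
Insert 82: h=5 -> slot 5

Table: [91, 7, None, 24, None, 82, 55]


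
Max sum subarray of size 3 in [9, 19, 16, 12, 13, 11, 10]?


[0:3]: 44
[1:4]: 47
[2:5]: 41
[3:6]: 36
[4:7]: 34

Max: 47 at [1:4]


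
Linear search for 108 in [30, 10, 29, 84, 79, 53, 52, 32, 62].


i=0: 30!=108
i=1: 10!=108
i=2: 29!=108
i=3: 84!=108
i=4: 79!=108
i=5: 53!=108
i=6: 52!=108
i=7: 32!=108
i=8: 62!=108

Not found, 9 comps


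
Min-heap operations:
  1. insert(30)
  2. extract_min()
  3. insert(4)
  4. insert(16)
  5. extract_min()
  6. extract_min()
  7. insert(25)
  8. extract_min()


insert(30) -> [30]
extract_min()->30, []
insert(4) -> [4]
insert(16) -> [4, 16]
extract_min()->4, [16]
extract_min()->16, []
insert(25) -> [25]
extract_min()->25, []

Final heap: []


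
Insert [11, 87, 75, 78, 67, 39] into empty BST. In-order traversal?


Insert 11: root
Insert 87: R from 11
Insert 75: R from 11 -> L from 87
Insert 78: R from 11 -> L from 87 -> R from 75
Insert 67: R from 11 -> L from 87 -> L from 75
Insert 39: R from 11 -> L from 87 -> L from 75 -> L from 67

In-order: [11, 39, 67, 75, 78, 87]


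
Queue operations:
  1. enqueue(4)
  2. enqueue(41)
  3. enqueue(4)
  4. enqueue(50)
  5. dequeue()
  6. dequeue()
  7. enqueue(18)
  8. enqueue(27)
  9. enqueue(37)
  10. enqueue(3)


enqueue(4) -> [4]
enqueue(41) -> [4, 41]
enqueue(4) -> [4, 41, 4]
enqueue(50) -> [4, 41, 4, 50]
dequeue()->4, [41, 4, 50]
dequeue()->41, [4, 50]
enqueue(18) -> [4, 50, 18]
enqueue(27) -> [4, 50, 18, 27]
enqueue(37) -> [4, 50, 18, 27, 37]
enqueue(3) -> [4, 50, 18, 27, 37, 3]

Final queue: [4, 50, 18, 27, 37, 3]


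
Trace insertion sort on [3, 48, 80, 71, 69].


Initial: [3, 48, 80, 71, 69]
Insert 48: [3, 48, 80, 71, 69]
Insert 80: [3, 48, 80, 71, 69]
Insert 71: [3, 48, 71, 80, 69]
Insert 69: [3, 48, 69, 71, 80]

Sorted: [3, 48, 69, 71, 80]


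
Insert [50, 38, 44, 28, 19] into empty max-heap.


Insert 50: [50]
Insert 38: [50, 38]
Insert 44: [50, 38, 44]
Insert 28: [50, 38, 44, 28]
Insert 19: [50, 38, 44, 28, 19]

Final heap: [50, 38, 44, 28, 19]


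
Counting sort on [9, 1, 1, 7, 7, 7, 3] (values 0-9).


Input: [9, 1, 1, 7, 7, 7, 3]
Counts: [0, 2, 0, 1, 0, 0, 0, 3, 0, 1]

Sorted: [1, 1, 3, 7, 7, 7, 9]


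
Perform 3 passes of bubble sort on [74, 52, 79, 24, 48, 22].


Initial: [74, 52, 79, 24, 48, 22]
Pass 1: [52, 74, 24, 48, 22, 79] (4 swaps)
Pass 2: [52, 24, 48, 22, 74, 79] (3 swaps)
Pass 3: [24, 48, 22, 52, 74, 79] (3 swaps)

After 3 passes: [24, 48, 22, 52, 74, 79]


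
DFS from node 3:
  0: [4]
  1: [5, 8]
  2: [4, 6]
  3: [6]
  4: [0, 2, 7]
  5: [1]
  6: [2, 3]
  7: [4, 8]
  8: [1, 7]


Visit 3, push [6]
Visit 6, push [2]
Visit 2, push [4]
Visit 4, push [7, 0]
Visit 0, push []
Visit 7, push [8]
Visit 8, push [1]
Visit 1, push [5]
Visit 5, push []

DFS order: [3, 6, 2, 4, 0, 7, 8, 1, 5]


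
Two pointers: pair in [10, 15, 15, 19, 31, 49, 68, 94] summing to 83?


lo=0(10)+hi=7(94)=104
lo=0(10)+hi=6(68)=78
lo=1(15)+hi=6(68)=83

Yes: 15+68=83


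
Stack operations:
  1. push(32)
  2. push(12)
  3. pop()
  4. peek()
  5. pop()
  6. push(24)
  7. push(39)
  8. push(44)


push(32) -> [32]
push(12) -> [32, 12]
pop()->12, [32]
peek()->32
pop()->32, []
push(24) -> [24]
push(39) -> [24, 39]
push(44) -> [24, 39, 44]

Final stack: [24, 39, 44]


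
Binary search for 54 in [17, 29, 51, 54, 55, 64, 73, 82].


Step 1: lo=0, hi=7, mid=3, val=54

Found at index 3


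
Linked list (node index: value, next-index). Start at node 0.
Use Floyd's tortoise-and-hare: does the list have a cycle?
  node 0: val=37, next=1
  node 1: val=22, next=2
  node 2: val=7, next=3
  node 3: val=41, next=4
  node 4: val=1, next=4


Floyd's tortoise (slow, +1) and hare (fast, +2):
  init: slow=0, fast=0
  step 1: slow=1, fast=2
  step 2: slow=2, fast=4
  step 3: slow=3, fast=4
  step 4: slow=4, fast=4
  slow == fast at node 4: cycle detected

Cycle: yes


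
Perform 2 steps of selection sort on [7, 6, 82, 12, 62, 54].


Initial: [7, 6, 82, 12, 62, 54]
Step 1: min=6 at 1
  Swap: [6, 7, 82, 12, 62, 54]
Step 2: min=7 at 1
  Swap: [6, 7, 82, 12, 62, 54]

After 2 steps: [6, 7, 82, 12, 62, 54]


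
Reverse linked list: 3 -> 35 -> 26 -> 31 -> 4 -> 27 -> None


Step 1: curr=3, set curr.next=prev(None) | reversed so far: 3
Step 2: curr=35, set curr.next=prev(3) | reversed so far: 35 -> 3
Step 3: curr=26, set curr.next=prev(35) | reversed so far: 26 -> 35 -> 3
Step 4: curr=31, set curr.next=prev(26) | reversed so far: 31 -> 26 -> 35 -> 3
Step 5: curr=4, set curr.next=prev(31) | reversed so far: 4 -> 31 -> 26 -> 35 -> 3
Step 6: curr=27, set curr.next=prev(4) | reversed so far: 27 -> 4 -> 31 -> 26 -> 35 -> 3

27 -> 4 -> 31 -> 26 -> 35 -> 3 -> None


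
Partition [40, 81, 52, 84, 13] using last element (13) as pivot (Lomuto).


Pivot: 13
Place pivot at 0: [13, 81, 52, 84, 40]

Partitioned: [13, 81, 52, 84, 40]


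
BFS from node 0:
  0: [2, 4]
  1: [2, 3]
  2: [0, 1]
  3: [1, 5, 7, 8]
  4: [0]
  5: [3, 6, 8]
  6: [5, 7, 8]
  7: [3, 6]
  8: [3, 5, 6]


Visit 0, enqueue [2, 4]
Visit 2, enqueue [1]
Visit 4, enqueue []
Visit 1, enqueue [3]
Visit 3, enqueue [5, 7, 8]
Visit 5, enqueue [6]
Visit 7, enqueue []
Visit 8, enqueue []
Visit 6, enqueue []

BFS order: [0, 2, 4, 1, 3, 5, 7, 8, 6]


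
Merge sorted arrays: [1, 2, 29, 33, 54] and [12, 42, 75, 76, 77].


Take 1 from A
Take 2 from A
Take 12 from B
Take 29 from A
Take 33 from A
Take 42 from B
Take 54 from A

Merged: [1, 2, 12, 29, 33, 42, 54, 75, 76, 77]


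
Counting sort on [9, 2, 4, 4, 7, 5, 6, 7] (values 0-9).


Input: [9, 2, 4, 4, 7, 5, 6, 7]
Counts: [0, 0, 1, 0, 2, 1, 1, 2, 0, 1]

Sorted: [2, 4, 4, 5, 6, 7, 7, 9]


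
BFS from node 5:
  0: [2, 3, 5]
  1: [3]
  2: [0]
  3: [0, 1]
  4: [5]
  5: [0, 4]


Visit 5, enqueue [0, 4]
Visit 0, enqueue [2, 3]
Visit 4, enqueue []
Visit 2, enqueue []
Visit 3, enqueue [1]
Visit 1, enqueue []

BFS order: [5, 0, 4, 2, 3, 1]


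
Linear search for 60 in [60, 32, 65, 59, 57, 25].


i=0: 60==60 found!

Found at 0, 1 comps


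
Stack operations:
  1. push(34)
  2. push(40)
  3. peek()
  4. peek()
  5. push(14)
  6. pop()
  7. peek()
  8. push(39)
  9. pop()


push(34) -> [34]
push(40) -> [34, 40]
peek()->40
peek()->40
push(14) -> [34, 40, 14]
pop()->14, [34, 40]
peek()->40
push(39) -> [34, 40, 39]
pop()->39, [34, 40]

Final stack: [34, 40]


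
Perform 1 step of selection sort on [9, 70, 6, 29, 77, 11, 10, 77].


Initial: [9, 70, 6, 29, 77, 11, 10, 77]
Step 1: min=6 at 2
  Swap: [6, 70, 9, 29, 77, 11, 10, 77]

After 1 step: [6, 70, 9, 29, 77, 11, 10, 77]


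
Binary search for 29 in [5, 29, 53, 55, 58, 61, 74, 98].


Step 1: lo=0, hi=7, mid=3, val=55
Step 2: lo=0, hi=2, mid=1, val=29

Found at index 1


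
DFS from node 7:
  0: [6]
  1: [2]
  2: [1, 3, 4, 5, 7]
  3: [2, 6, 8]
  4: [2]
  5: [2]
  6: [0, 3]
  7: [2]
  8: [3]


Visit 7, push [2]
Visit 2, push [5, 4, 3, 1]
Visit 1, push []
Visit 3, push [8, 6]
Visit 6, push [0]
Visit 0, push []
Visit 8, push []
Visit 4, push []
Visit 5, push []

DFS order: [7, 2, 1, 3, 6, 0, 8, 4, 5]


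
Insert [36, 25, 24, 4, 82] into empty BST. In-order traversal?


Insert 36: root
Insert 25: L from 36
Insert 24: L from 36 -> L from 25
Insert 4: L from 36 -> L from 25 -> L from 24
Insert 82: R from 36

In-order: [4, 24, 25, 36, 82]


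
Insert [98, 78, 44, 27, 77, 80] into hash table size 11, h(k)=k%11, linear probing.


Insert 98: h=10 -> slot 10
Insert 78: h=1 -> slot 1
Insert 44: h=0 -> slot 0
Insert 27: h=5 -> slot 5
Insert 77: h=0, 2 probes -> slot 2
Insert 80: h=3 -> slot 3

Table: [44, 78, 77, 80, None, 27, None, None, None, None, 98]


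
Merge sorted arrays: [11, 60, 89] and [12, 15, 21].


Take 11 from A
Take 12 from B
Take 15 from B
Take 21 from B

Merged: [11, 12, 15, 21, 60, 89]


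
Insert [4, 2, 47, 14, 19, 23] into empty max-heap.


Insert 4: [4]
Insert 2: [4, 2]
Insert 47: [47, 2, 4]
Insert 14: [47, 14, 4, 2]
Insert 19: [47, 19, 4, 2, 14]
Insert 23: [47, 19, 23, 2, 14, 4]

Final heap: [47, 19, 23, 2, 14, 4]


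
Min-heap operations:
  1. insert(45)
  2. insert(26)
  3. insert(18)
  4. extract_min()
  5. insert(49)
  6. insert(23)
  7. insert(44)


insert(45) -> [45]
insert(26) -> [26, 45]
insert(18) -> [18, 45, 26]
extract_min()->18, [26, 45]
insert(49) -> [26, 45, 49]
insert(23) -> [23, 26, 49, 45]
insert(44) -> [23, 26, 49, 45, 44]

Final heap: [23, 26, 49, 45, 44]


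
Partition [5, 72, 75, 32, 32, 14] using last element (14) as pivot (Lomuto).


Pivot: 14
  5 <= 14: advance i (no swap)
Place pivot at 1: [5, 14, 75, 32, 32, 72]

Partitioned: [5, 14, 75, 32, 32, 72]


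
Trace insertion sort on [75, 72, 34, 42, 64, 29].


Initial: [75, 72, 34, 42, 64, 29]
Insert 72: [72, 75, 34, 42, 64, 29]
Insert 34: [34, 72, 75, 42, 64, 29]
Insert 42: [34, 42, 72, 75, 64, 29]
Insert 64: [34, 42, 64, 72, 75, 29]
Insert 29: [29, 34, 42, 64, 72, 75]

Sorted: [29, 34, 42, 64, 72, 75]


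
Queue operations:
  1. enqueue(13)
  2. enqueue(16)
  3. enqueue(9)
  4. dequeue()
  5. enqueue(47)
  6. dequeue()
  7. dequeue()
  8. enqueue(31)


enqueue(13) -> [13]
enqueue(16) -> [13, 16]
enqueue(9) -> [13, 16, 9]
dequeue()->13, [16, 9]
enqueue(47) -> [16, 9, 47]
dequeue()->16, [9, 47]
dequeue()->9, [47]
enqueue(31) -> [47, 31]

Final queue: [47, 31]


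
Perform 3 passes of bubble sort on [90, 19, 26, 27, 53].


Initial: [90, 19, 26, 27, 53]
Pass 1: [19, 26, 27, 53, 90] (4 swaps)
Pass 2: [19, 26, 27, 53, 90] (0 swaps)
Pass 3: [19, 26, 27, 53, 90] (0 swaps)

After 3 passes: [19, 26, 27, 53, 90]


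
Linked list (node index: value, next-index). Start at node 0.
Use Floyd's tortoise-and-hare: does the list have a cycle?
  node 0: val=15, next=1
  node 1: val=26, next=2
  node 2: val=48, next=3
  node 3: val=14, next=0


Floyd's tortoise (slow, +1) and hare (fast, +2):
  init: slow=0, fast=0
  step 1: slow=1, fast=2
  step 2: slow=2, fast=0
  step 3: slow=3, fast=2
  step 4: slow=0, fast=0
  slow == fast at node 0: cycle detected

Cycle: yes


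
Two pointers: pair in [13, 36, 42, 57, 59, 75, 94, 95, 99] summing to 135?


lo=0(13)+hi=8(99)=112
lo=1(36)+hi=8(99)=135

Yes: 36+99=135


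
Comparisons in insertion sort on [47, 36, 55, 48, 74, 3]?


Algorithm: insertion sort
Input: [47, 36, 55, 48, 74, 3]
Sorted: [3, 36, 47, 48, 55, 74]

10


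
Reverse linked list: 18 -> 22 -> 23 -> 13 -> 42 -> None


Step 1: curr=18, set curr.next=prev(None) | reversed so far: 18
Step 2: curr=22, set curr.next=prev(18) | reversed so far: 22 -> 18
Step 3: curr=23, set curr.next=prev(22) | reversed so far: 23 -> 22 -> 18
Step 4: curr=13, set curr.next=prev(23) | reversed so far: 13 -> 23 -> 22 -> 18
Step 5: curr=42, set curr.next=prev(13) | reversed so far: 42 -> 13 -> 23 -> 22 -> 18

42 -> 13 -> 23 -> 22 -> 18 -> None


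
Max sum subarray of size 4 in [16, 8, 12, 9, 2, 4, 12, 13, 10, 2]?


[0:4]: 45
[1:5]: 31
[2:6]: 27
[3:7]: 27
[4:8]: 31
[5:9]: 39
[6:10]: 37

Max: 45 at [0:4]


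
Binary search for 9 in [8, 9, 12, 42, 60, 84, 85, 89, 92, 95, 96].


Step 1: lo=0, hi=10, mid=5, val=84
Step 2: lo=0, hi=4, mid=2, val=12
Step 3: lo=0, hi=1, mid=0, val=8
Step 4: lo=1, hi=1, mid=1, val=9

Found at index 1


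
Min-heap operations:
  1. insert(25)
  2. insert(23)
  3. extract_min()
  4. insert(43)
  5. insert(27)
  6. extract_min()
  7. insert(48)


insert(25) -> [25]
insert(23) -> [23, 25]
extract_min()->23, [25]
insert(43) -> [25, 43]
insert(27) -> [25, 43, 27]
extract_min()->25, [27, 43]
insert(48) -> [27, 43, 48]

Final heap: [27, 43, 48]


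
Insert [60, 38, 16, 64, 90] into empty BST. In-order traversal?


Insert 60: root
Insert 38: L from 60
Insert 16: L from 60 -> L from 38
Insert 64: R from 60
Insert 90: R from 60 -> R from 64

In-order: [16, 38, 60, 64, 90]


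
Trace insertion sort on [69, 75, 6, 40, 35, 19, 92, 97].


Initial: [69, 75, 6, 40, 35, 19, 92, 97]
Insert 75: [69, 75, 6, 40, 35, 19, 92, 97]
Insert 6: [6, 69, 75, 40, 35, 19, 92, 97]
Insert 40: [6, 40, 69, 75, 35, 19, 92, 97]
Insert 35: [6, 35, 40, 69, 75, 19, 92, 97]
Insert 19: [6, 19, 35, 40, 69, 75, 92, 97]
Insert 92: [6, 19, 35, 40, 69, 75, 92, 97]
Insert 97: [6, 19, 35, 40, 69, 75, 92, 97]

Sorted: [6, 19, 35, 40, 69, 75, 92, 97]


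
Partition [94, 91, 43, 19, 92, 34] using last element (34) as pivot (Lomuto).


Pivot: 34
  19 <= 34: swap -> [19, 91, 43, 94, 92, 34]
Place pivot at 1: [19, 34, 43, 94, 92, 91]

Partitioned: [19, 34, 43, 94, 92, 91]


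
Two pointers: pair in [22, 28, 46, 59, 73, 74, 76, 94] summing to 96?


lo=0(22)+hi=7(94)=116
lo=0(22)+hi=6(76)=98
lo=0(22)+hi=5(74)=96

Yes: 22+74=96


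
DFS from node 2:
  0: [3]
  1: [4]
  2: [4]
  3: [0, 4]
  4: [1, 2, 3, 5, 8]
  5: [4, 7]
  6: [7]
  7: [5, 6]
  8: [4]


Visit 2, push [4]
Visit 4, push [8, 5, 3, 1]
Visit 1, push []
Visit 3, push [0]
Visit 0, push []
Visit 5, push [7]
Visit 7, push [6]
Visit 6, push []
Visit 8, push []

DFS order: [2, 4, 1, 3, 0, 5, 7, 6, 8]


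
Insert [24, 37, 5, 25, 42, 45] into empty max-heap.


Insert 24: [24]
Insert 37: [37, 24]
Insert 5: [37, 24, 5]
Insert 25: [37, 25, 5, 24]
Insert 42: [42, 37, 5, 24, 25]
Insert 45: [45, 37, 42, 24, 25, 5]

Final heap: [45, 37, 42, 24, 25, 5]


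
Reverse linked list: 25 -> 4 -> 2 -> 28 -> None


Step 1: curr=25, set curr.next=prev(None) | reversed so far: 25
Step 2: curr=4, set curr.next=prev(25) | reversed so far: 4 -> 25
Step 3: curr=2, set curr.next=prev(4) | reversed so far: 2 -> 4 -> 25
Step 4: curr=28, set curr.next=prev(2) | reversed so far: 28 -> 2 -> 4 -> 25

28 -> 2 -> 4 -> 25 -> None


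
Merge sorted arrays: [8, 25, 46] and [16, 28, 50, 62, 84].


Take 8 from A
Take 16 from B
Take 25 from A
Take 28 from B
Take 46 from A

Merged: [8, 16, 25, 28, 46, 50, 62, 84]


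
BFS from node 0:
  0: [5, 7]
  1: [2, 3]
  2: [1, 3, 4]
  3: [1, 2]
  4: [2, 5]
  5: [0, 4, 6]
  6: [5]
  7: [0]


Visit 0, enqueue [5, 7]
Visit 5, enqueue [4, 6]
Visit 7, enqueue []
Visit 4, enqueue [2]
Visit 6, enqueue []
Visit 2, enqueue [1, 3]
Visit 1, enqueue []
Visit 3, enqueue []

BFS order: [0, 5, 7, 4, 6, 2, 1, 3]


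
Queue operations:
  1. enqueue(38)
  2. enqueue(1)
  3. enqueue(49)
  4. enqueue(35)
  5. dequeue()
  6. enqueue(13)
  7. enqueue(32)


enqueue(38) -> [38]
enqueue(1) -> [38, 1]
enqueue(49) -> [38, 1, 49]
enqueue(35) -> [38, 1, 49, 35]
dequeue()->38, [1, 49, 35]
enqueue(13) -> [1, 49, 35, 13]
enqueue(32) -> [1, 49, 35, 13, 32]

Final queue: [1, 49, 35, 13, 32]


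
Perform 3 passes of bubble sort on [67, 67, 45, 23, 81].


Initial: [67, 67, 45, 23, 81]
Pass 1: [67, 45, 23, 67, 81] (2 swaps)
Pass 2: [45, 23, 67, 67, 81] (2 swaps)
Pass 3: [23, 45, 67, 67, 81] (1 swaps)

After 3 passes: [23, 45, 67, 67, 81]


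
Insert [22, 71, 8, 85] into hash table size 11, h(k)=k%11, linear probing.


Insert 22: h=0 -> slot 0
Insert 71: h=5 -> slot 5
Insert 8: h=8 -> slot 8
Insert 85: h=8, 1 probes -> slot 9

Table: [22, None, None, None, None, 71, None, None, 8, 85, None]


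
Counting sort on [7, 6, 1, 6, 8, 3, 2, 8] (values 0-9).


Input: [7, 6, 1, 6, 8, 3, 2, 8]
Counts: [0, 1, 1, 1, 0, 0, 2, 1, 2, 0]

Sorted: [1, 2, 3, 6, 6, 7, 8, 8]


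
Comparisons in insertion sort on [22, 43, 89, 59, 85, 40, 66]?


Algorithm: insertion sort
Input: [22, 43, 89, 59, 85, 40, 66]
Sorted: [22, 40, 43, 59, 66, 85, 89]

14


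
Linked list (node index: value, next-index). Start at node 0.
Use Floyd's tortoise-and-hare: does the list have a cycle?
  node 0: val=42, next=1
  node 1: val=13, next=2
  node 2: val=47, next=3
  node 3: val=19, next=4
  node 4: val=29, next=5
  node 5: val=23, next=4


Floyd's tortoise (slow, +1) and hare (fast, +2):
  init: slow=0, fast=0
  step 1: slow=1, fast=2
  step 2: slow=2, fast=4
  step 3: slow=3, fast=4
  step 4: slow=4, fast=4
  slow == fast at node 4: cycle detected

Cycle: yes


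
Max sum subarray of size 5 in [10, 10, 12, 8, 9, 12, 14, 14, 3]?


[0:5]: 49
[1:6]: 51
[2:7]: 55
[3:8]: 57
[4:9]: 52

Max: 57 at [3:8]


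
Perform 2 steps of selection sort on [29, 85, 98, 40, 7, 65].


Initial: [29, 85, 98, 40, 7, 65]
Step 1: min=7 at 4
  Swap: [7, 85, 98, 40, 29, 65]
Step 2: min=29 at 4
  Swap: [7, 29, 98, 40, 85, 65]

After 2 steps: [7, 29, 98, 40, 85, 65]


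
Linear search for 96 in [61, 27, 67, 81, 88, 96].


i=0: 61!=96
i=1: 27!=96
i=2: 67!=96
i=3: 81!=96
i=4: 88!=96
i=5: 96==96 found!

Found at 5, 6 comps


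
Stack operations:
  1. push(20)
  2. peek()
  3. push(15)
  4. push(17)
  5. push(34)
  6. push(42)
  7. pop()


push(20) -> [20]
peek()->20
push(15) -> [20, 15]
push(17) -> [20, 15, 17]
push(34) -> [20, 15, 17, 34]
push(42) -> [20, 15, 17, 34, 42]
pop()->42, [20, 15, 17, 34]

Final stack: [20, 15, 17, 34]


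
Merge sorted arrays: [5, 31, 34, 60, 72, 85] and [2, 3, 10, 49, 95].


Take 2 from B
Take 3 from B
Take 5 from A
Take 10 from B
Take 31 from A
Take 34 from A
Take 49 from B
Take 60 from A
Take 72 from A
Take 85 from A

Merged: [2, 3, 5, 10, 31, 34, 49, 60, 72, 85, 95]


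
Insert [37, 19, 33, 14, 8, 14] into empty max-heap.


Insert 37: [37]
Insert 19: [37, 19]
Insert 33: [37, 19, 33]
Insert 14: [37, 19, 33, 14]
Insert 8: [37, 19, 33, 14, 8]
Insert 14: [37, 19, 33, 14, 8, 14]

Final heap: [37, 19, 33, 14, 8, 14]


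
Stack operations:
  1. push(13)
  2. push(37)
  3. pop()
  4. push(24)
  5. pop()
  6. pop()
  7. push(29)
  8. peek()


push(13) -> [13]
push(37) -> [13, 37]
pop()->37, [13]
push(24) -> [13, 24]
pop()->24, [13]
pop()->13, []
push(29) -> [29]
peek()->29

Final stack: [29]


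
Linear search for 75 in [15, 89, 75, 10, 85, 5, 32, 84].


i=0: 15!=75
i=1: 89!=75
i=2: 75==75 found!

Found at 2, 3 comps


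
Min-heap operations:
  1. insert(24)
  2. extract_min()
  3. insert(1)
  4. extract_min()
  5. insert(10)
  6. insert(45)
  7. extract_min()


insert(24) -> [24]
extract_min()->24, []
insert(1) -> [1]
extract_min()->1, []
insert(10) -> [10]
insert(45) -> [10, 45]
extract_min()->10, [45]

Final heap: [45]


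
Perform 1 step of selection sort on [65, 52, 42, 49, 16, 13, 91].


Initial: [65, 52, 42, 49, 16, 13, 91]
Step 1: min=13 at 5
  Swap: [13, 52, 42, 49, 16, 65, 91]

After 1 step: [13, 52, 42, 49, 16, 65, 91]


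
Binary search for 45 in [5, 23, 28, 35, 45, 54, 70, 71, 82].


Step 1: lo=0, hi=8, mid=4, val=45

Found at index 4


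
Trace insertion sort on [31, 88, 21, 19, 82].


Initial: [31, 88, 21, 19, 82]
Insert 88: [31, 88, 21, 19, 82]
Insert 21: [21, 31, 88, 19, 82]
Insert 19: [19, 21, 31, 88, 82]
Insert 82: [19, 21, 31, 82, 88]

Sorted: [19, 21, 31, 82, 88]


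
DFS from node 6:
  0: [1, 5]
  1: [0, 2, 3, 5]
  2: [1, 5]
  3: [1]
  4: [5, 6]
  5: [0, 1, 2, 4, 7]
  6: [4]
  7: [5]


Visit 6, push [4]
Visit 4, push [5]
Visit 5, push [7, 2, 1, 0]
Visit 0, push [1]
Visit 1, push [3, 2]
Visit 2, push []
Visit 3, push []
Visit 7, push []

DFS order: [6, 4, 5, 0, 1, 2, 3, 7]


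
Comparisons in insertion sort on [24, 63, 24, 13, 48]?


Algorithm: insertion sort
Input: [24, 63, 24, 13, 48]
Sorted: [13, 24, 24, 48, 63]

8


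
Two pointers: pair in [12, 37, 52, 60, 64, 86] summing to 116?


lo=0(12)+hi=5(86)=98
lo=1(37)+hi=5(86)=123
lo=1(37)+hi=4(64)=101
lo=2(52)+hi=4(64)=116

Yes: 52+64=116


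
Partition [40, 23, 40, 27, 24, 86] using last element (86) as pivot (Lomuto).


Pivot: 86
  40 <= 86: advance i (no swap)
  23 <= 86: advance i (no swap)
  40 <= 86: advance i (no swap)
  27 <= 86: advance i (no swap)
  24 <= 86: advance i (no swap)
Place pivot at 5: [40, 23, 40, 27, 24, 86]

Partitioned: [40, 23, 40, 27, 24, 86]


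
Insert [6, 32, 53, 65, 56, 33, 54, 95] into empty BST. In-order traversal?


Insert 6: root
Insert 32: R from 6
Insert 53: R from 6 -> R from 32
Insert 65: R from 6 -> R from 32 -> R from 53
Insert 56: R from 6 -> R from 32 -> R from 53 -> L from 65
Insert 33: R from 6 -> R from 32 -> L from 53
Insert 54: R from 6 -> R from 32 -> R from 53 -> L from 65 -> L from 56
Insert 95: R from 6 -> R from 32 -> R from 53 -> R from 65

In-order: [6, 32, 33, 53, 54, 56, 65, 95]


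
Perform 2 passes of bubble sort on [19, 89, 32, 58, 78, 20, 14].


Initial: [19, 89, 32, 58, 78, 20, 14]
Pass 1: [19, 32, 58, 78, 20, 14, 89] (5 swaps)
Pass 2: [19, 32, 58, 20, 14, 78, 89] (2 swaps)

After 2 passes: [19, 32, 58, 20, 14, 78, 89]


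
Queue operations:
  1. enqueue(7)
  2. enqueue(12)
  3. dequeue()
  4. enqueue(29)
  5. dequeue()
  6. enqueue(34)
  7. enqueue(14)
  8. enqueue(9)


enqueue(7) -> [7]
enqueue(12) -> [7, 12]
dequeue()->7, [12]
enqueue(29) -> [12, 29]
dequeue()->12, [29]
enqueue(34) -> [29, 34]
enqueue(14) -> [29, 34, 14]
enqueue(9) -> [29, 34, 14, 9]

Final queue: [29, 34, 14, 9]


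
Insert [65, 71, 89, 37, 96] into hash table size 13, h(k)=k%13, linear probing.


Insert 65: h=0 -> slot 0
Insert 71: h=6 -> slot 6
Insert 89: h=11 -> slot 11
Insert 37: h=11, 1 probes -> slot 12
Insert 96: h=5 -> slot 5

Table: [65, None, None, None, None, 96, 71, None, None, None, None, 89, 37]


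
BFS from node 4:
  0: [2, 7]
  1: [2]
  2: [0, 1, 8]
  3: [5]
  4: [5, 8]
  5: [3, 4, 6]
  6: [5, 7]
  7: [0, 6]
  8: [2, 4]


Visit 4, enqueue [5, 8]
Visit 5, enqueue [3, 6]
Visit 8, enqueue [2]
Visit 3, enqueue []
Visit 6, enqueue [7]
Visit 2, enqueue [0, 1]
Visit 7, enqueue []
Visit 0, enqueue []
Visit 1, enqueue []

BFS order: [4, 5, 8, 3, 6, 2, 7, 0, 1]


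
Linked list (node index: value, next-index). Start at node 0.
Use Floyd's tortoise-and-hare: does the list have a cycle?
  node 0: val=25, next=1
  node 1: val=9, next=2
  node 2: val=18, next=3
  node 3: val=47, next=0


Floyd's tortoise (slow, +1) and hare (fast, +2):
  init: slow=0, fast=0
  step 1: slow=1, fast=2
  step 2: slow=2, fast=0
  step 3: slow=3, fast=2
  step 4: slow=0, fast=0
  slow == fast at node 0: cycle detected

Cycle: yes


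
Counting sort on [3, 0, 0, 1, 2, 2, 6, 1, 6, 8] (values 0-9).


Input: [3, 0, 0, 1, 2, 2, 6, 1, 6, 8]
Counts: [2, 2, 2, 1, 0, 0, 2, 0, 1, 0]

Sorted: [0, 0, 1, 1, 2, 2, 3, 6, 6, 8]


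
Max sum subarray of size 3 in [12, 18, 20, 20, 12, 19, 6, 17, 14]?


[0:3]: 50
[1:4]: 58
[2:5]: 52
[3:6]: 51
[4:7]: 37
[5:8]: 42
[6:9]: 37

Max: 58 at [1:4]


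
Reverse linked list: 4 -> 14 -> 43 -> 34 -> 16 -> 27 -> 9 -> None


Step 1: curr=4, set curr.next=prev(None) | reversed so far: 4
Step 2: curr=14, set curr.next=prev(4) | reversed so far: 14 -> 4
Step 3: curr=43, set curr.next=prev(14) | reversed so far: 43 -> 14 -> 4
Step 4: curr=34, set curr.next=prev(43) | reversed so far: 34 -> 43 -> 14 -> 4
Step 5: curr=16, set curr.next=prev(34) | reversed so far: 16 -> 34 -> 43 -> 14 -> 4
Step 6: curr=27, set curr.next=prev(16) | reversed so far: 27 -> 16 -> 34 -> 43 -> 14 -> 4
Step 7: curr=9, set curr.next=prev(27) | reversed so far: 9 -> 27 -> 16 -> 34 -> 43 -> 14 -> 4

9 -> 27 -> 16 -> 34 -> 43 -> 14 -> 4 -> None


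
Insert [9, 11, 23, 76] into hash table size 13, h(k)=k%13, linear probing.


Insert 9: h=9 -> slot 9
Insert 11: h=11 -> slot 11
Insert 23: h=10 -> slot 10
Insert 76: h=11, 1 probes -> slot 12

Table: [None, None, None, None, None, None, None, None, None, 9, 23, 11, 76]


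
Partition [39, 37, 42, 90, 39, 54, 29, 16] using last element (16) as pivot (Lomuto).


Pivot: 16
Place pivot at 0: [16, 37, 42, 90, 39, 54, 29, 39]

Partitioned: [16, 37, 42, 90, 39, 54, 29, 39]


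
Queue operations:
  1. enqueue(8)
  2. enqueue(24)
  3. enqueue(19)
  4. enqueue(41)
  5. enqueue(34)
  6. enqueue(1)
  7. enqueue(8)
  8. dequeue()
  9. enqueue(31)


enqueue(8) -> [8]
enqueue(24) -> [8, 24]
enqueue(19) -> [8, 24, 19]
enqueue(41) -> [8, 24, 19, 41]
enqueue(34) -> [8, 24, 19, 41, 34]
enqueue(1) -> [8, 24, 19, 41, 34, 1]
enqueue(8) -> [8, 24, 19, 41, 34, 1, 8]
dequeue()->8, [24, 19, 41, 34, 1, 8]
enqueue(31) -> [24, 19, 41, 34, 1, 8, 31]

Final queue: [24, 19, 41, 34, 1, 8, 31]


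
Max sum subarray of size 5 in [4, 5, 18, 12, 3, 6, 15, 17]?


[0:5]: 42
[1:6]: 44
[2:7]: 54
[3:8]: 53

Max: 54 at [2:7]


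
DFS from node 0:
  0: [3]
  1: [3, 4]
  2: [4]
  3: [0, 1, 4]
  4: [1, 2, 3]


Visit 0, push [3]
Visit 3, push [4, 1]
Visit 1, push [4]
Visit 4, push [2]
Visit 2, push []

DFS order: [0, 3, 1, 4, 2]


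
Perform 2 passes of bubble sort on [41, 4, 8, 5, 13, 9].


Initial: [41, 4, 8, 5, 13, 9]
Pass 1: [4, 8, 5, 13, 9, 41] (5 swaps)
Pass 2: [4, 5, 8, 9, 13, 41] (2 swaps)

After 2 passes: [4, 5, 8, 9, 13, 41]


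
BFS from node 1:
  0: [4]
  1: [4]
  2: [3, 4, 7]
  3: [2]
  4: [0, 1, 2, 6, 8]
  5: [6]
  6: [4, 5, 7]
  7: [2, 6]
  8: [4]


Visit 1, enqueue [4]
Visit 4, enqueue [0, 2, 6, 8]
Visit 0, enqueue []
Visit 2, enqueue [3, 7]
Visit 6, enqueue [5]
Visit 8, enqueue []
Visit 3, enqueue []
Visit 7, enqueue []
Visit 5, enqueue []

BFS order: [1, 4, 0, 2, 6, 8, 3, 7, 5]


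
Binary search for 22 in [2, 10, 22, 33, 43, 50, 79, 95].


Step 1: lo=0, hi=7, mid=3, val=33
Step 2: lo=0, hi=2, mid=1, val=10
Step 3: lo=2, hi=2, mid=2, val=22

Found at index 2


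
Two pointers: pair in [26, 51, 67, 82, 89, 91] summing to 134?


lo=0(26)+hi=5(91)=117
lo=1(51)+hi=5(91)=142
lo=1(51)+hi=4(89)=140
lo=1(51)+hi=3(82)=133
lo=2(67)+hi=3(82)=149

No pair found


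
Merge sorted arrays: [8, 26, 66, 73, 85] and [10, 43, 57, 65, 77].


Take 8 from A
Take 10 from B
Take 26 from A
Take 43 from B
Take 57 from B
Take 65 from B
Take 66 from A
Take 73 from A
Take 77 from B

Merged: [8, 10, 26, 43, 57, 65, 66, 73, 77, 85]


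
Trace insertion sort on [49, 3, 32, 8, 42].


Initial: [49, 3, 32, 8, 42]
Insert 3: [3, 49, 32, 8, 42]
Insert 32: [3, 32, 49, 8, 42]
Insert 8: [3, 8, 32, 49, 42]
Insert 42: [3, 8, 32, 42, 49]

Sorted: [3, 8, 32, 42, 49]


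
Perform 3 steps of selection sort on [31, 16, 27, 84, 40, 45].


Initial: [31, 16, 27, 84, 40, 45]
Step 1: min=16 at 1
  Swap: [16, 31, 27, 84, 40, 45]
Step 2: min=27 at 2
  Swap: [16, 27, 31, 84, 40, 45]
Step 3: min=31 at 2
  Swap: [16, 27, 31, 84, 40, 45]

After 3 steps: [16, 27, 31, 84, 40, 45]


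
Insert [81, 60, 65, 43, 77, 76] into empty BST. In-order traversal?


Insert 81: root
Insert 60: L from 81
Insert 65: L from 81 -> R from 60
Insert 43: L from 81 -> L from 60
Insert 77: L from 81 -> R from 60 -> R from 65
Insert 76: L from 81 -> R from 60 -> R from 65 -> L from 77

In-order: [43, 60, 65, 76, 77, 81]


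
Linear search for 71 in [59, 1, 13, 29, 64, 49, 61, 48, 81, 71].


i=0: 59!=71
i=1: 1!=71
i=2: 13!=71
i=3: 29!=71
i=4: 64!=71
i=5: 49!=71
i=6: 61!=71
i=7: 48!=71
i=8: 81!=71
i=9: 71==71 found!

Found at 9, 10 comps


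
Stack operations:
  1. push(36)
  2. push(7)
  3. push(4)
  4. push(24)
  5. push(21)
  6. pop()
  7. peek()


push(36) -> [36]
push(7) -> [36, 7]
push(4) -> [36, 7, 4]
push(24) -> [36, 7, 4, 24]
push(21) -> [36, 7, 4, 24, 21]
pop()->21, [36, 7, 4, 24]
peek()->24

Final stack: [36, 7, 4, 24]


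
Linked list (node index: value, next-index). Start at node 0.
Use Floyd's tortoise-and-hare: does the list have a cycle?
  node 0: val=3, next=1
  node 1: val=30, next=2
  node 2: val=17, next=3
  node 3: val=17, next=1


Floyd's tortoise (slow, +1) and hare (fast, +2):
  init: slow=0, fast=0
  step 1: slow=1, fast=2
  step 2: slow=2, fast=1
  step 3: slow=3, fast=3
  slow == fast at node 3: cycle detected

Cycle: yes


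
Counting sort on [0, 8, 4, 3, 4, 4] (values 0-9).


Input: [0, 8, 4, 3, 4, 4]
Counts: [1, 0, 0, 1, 3, 0, 0, 0, 1, 0]

Sorted: [0, 3, 4, 4, 4, 8]


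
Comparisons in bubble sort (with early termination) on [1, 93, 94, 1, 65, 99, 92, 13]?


Algorithm: bubble sort (with early termination)
Input: [1, 93, 94, 1, 65, 99, 92, 13]
Sorted: [1, 1, 13, 65, 92, 93, 94, 99]

27


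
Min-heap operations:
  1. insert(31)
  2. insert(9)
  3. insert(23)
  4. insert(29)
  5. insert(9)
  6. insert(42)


insert(31) -> [31]
insert(9) -> [9, 31]
insert(23) -> [9, 31, 23]
insert(29) -> [9, 29, 23, 31]
insert(9) -> [9, 9, 23, 31, 29]
insert(42) -> [9, 9, 23, 31, 29, 42]

Final heap: [9, 9, 23, 31, 29, 42]


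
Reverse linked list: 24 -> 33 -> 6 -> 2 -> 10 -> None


Step 1: curr=24, set curr.next=prev(None) | reversed so far: 24
Step 2: curr=33, set curr.next=prev(24) | reversed so far: 33 -> 24
Step 3: curr=6, set curr.next=prev(33) | reversed so far: 6 -> 33 -> 24
Step 4: curr=2, set curr.next=prev(6) | reversed so far: 2 -> 6 -> 33 -> 24
Step 5: curr=10, set curr.next=prev(2) | reversed so far: 10 -> 2 -> 6 -> 33 -> 24

10 -> 2 -> 6 -> 33 -> 24 -> None


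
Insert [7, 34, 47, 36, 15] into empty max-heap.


Insert 7: [7]
Insert 34: [34, 7]
Insert 47: [47, 7, 34]
Insert 36: [47, 36, 34, 7]
Insert 15: [47, 36, 34, 7, 15]

Final heap: [47, 36, 34, 7, 15]


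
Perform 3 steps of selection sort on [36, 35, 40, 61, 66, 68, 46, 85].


Initial: [36, 35, 40, 61, 66, 68, 46, 85]
Step 1: min=35 at 1
  Swap: [35, 36, 40, 61, 66, 68, 46, 85]
Step 2: min=36 at 1
  Swap: [35, 36, 40, 61, 66, 68, 46, 85]
Step 3: min=40 at 2
  Swap: [35, 36, 40, 61, 66, 68, 46, 85]

After 3 steps: [35, 36, 40, 61, 66, 68, 46, 85]


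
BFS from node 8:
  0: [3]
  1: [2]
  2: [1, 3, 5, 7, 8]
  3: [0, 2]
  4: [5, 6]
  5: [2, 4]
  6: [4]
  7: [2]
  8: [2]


Visit 8, enqueue [2]
Visit 2, enqueue [1, 3, 5, 7]
Visit 1, enqueue []
Visit 3, enqueue [0]
Visit 5, enqueue [4]
Visit 7, enqueue []
Visit 0, enqueue []
Visit 4, enqueue [6]
Visit 6, enqueue []

BFS order: [8, 2, 1, 3, 5, 7, 0, 4, 6]


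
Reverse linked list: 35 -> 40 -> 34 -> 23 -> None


Step 1: curr=35, set curr.next=prev(None) | reversed so far: 35
Step 2: curr=40, set curr.next=prev(35) | reversed so far: 40 -> 35
Step 3: curr=34, set curr.next=prev(40) | reversed so far: 34 -> 40 -> 35
Step 4: curr=23, set curr.next=prev(34) | reversed so far: 23 -> 34 -> 40 -> 35

23 -> 34 -> 40 -> 35 -> None


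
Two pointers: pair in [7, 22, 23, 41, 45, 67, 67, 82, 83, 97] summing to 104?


lo=0(7)+hi=9(97)=104

Yes: 7+97=104


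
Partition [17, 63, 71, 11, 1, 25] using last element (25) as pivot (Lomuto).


Pivot: 25
  17 <= 25: advance i (no swap)
  11 <= 25: swap -> [17, 11, 71, 63, 1, 25]
  1 <= 25: swap -> [17, 11, 1, 63, 71, 25]
Place pivot at 3: [17, 11, 1, 25, 71, 63]

Partitioned: [17, 11, 1, 25, 71, 63]


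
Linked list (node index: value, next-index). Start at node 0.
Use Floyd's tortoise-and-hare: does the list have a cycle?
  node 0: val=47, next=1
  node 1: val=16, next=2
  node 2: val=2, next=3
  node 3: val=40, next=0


Floyd's tortoise (slow, +1) and hare (fast, +2):
  init: slow=0, fast=0
  step 1: slow=1, fast=2
  step 2: slow=2, fast=0
  step 3: slow=3, fast=2
  step 4: slow=0, fast=0
  slow == fast at node 0: cycle detected

Cycle: yes
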